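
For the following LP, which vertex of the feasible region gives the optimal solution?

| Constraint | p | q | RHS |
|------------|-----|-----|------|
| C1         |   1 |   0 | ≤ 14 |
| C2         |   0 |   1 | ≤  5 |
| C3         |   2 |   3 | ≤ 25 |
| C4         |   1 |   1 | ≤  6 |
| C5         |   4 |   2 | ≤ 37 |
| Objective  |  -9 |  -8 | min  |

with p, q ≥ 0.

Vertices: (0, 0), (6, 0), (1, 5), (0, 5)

Evaluate the objective at each vertex of the feasible region:
  z(0, 0) = 0
  z(6, 0) = -54  ←
  z(1, 5) = -49
  z(0, 5) = -40
The minimum is at p = 6, q = 0.

(6, 0)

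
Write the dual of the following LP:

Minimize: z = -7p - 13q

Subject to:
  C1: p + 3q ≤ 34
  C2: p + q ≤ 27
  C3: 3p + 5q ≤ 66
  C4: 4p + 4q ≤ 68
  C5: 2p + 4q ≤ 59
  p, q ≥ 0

Primal min cᵀx s.t. Ax ≤ b, x ≥ 0  →  Dual max −bᵀy s.t. Aᵀy ≥ −c, y ≥ 0.

Maximize: z = -34y1 - 27y2 - 66y3 - 68y4 - 59y5

Subject to:
  y1 + y2 + 3y3 + 4y4 + 2y5 ≥ 7
  3y1 + y2 + 5y3 + 4y4 + 4y5 ≥ 13
  y1, y2, y3, y4, y5 ≥ 0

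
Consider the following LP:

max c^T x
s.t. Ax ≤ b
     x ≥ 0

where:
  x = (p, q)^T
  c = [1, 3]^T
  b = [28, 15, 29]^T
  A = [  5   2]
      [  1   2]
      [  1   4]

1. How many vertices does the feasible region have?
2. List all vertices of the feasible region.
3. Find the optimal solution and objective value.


1. 5
2. (0, 0), (5.6, 0), (3.25, 5.875), (1, 7), (0, 7.25)
3. p = 1, q = 7, z = 22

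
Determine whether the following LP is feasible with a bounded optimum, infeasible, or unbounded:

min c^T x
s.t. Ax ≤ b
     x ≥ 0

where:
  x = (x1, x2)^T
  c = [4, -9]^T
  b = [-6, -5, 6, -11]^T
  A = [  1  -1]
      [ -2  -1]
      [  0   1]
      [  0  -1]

Infeasible (no feasible solution exists)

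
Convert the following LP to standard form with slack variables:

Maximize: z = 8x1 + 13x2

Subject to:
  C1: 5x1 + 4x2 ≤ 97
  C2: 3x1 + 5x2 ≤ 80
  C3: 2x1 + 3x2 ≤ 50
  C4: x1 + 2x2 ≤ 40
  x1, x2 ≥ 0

max z = 8x1 + 13x2

s.t.
  5x1 + 4x2 + s1 = 97
  3x1 + 5x2 + s2 = 80
  2x1 + 3x2 + s3 = 50
  x1 + 2x2 + s4 = 40
  x1, x2, s1, s2, s3, s4 ≥ 0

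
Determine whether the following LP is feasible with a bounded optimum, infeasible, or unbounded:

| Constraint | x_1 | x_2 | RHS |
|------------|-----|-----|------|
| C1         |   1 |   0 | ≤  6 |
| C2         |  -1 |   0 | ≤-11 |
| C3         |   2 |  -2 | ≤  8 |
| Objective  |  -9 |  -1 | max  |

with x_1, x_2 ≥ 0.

Infeasible (no feasible solution exists)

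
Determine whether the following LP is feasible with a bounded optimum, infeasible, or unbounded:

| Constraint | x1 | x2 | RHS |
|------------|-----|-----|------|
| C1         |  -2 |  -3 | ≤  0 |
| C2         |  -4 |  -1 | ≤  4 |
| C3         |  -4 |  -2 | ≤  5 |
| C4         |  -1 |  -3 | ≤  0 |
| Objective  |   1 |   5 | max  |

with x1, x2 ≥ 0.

Unbounded (objective can increase without bound)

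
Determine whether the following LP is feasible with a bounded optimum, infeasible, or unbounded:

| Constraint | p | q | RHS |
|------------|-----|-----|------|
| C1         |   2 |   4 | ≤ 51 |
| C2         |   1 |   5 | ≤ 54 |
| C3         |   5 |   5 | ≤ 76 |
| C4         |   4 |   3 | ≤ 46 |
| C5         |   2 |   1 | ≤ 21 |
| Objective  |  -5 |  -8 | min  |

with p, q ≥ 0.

Feasible with a bounded optimal solution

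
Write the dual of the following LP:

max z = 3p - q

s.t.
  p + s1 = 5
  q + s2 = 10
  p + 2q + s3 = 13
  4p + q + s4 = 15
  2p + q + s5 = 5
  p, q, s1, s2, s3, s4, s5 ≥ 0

Primal max cᵀx s.t. Ax ≤ b, x ≥ 0  →  Dual min bᵀy s.t. Aᵀy ≥ c, y ≥ 0.

Minimize: z = 5y1 + 10y2 + 13y3 + 15y4 + 5y5

Subject to:
  y1 + y3 + 4y4 + 2y5 ≥ 3
  y2 + 2y3 + y4 + y5 ≥ -1
  y1, y2, y3, y4, y5 ≥ 0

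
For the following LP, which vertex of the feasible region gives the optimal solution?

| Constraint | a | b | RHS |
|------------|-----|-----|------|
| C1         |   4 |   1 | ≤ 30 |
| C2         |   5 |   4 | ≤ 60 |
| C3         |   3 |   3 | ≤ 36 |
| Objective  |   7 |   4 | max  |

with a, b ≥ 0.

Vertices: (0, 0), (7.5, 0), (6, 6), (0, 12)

Evaluate the objective at each vertex of the feasible region:
  z(0, 0) = 0
  z(7.5, 0) = 52.5
  z(6, 6) = 66  ←
  z(0, 12) = 48
The maximum is at a = 6, b = 6.

(6, 6)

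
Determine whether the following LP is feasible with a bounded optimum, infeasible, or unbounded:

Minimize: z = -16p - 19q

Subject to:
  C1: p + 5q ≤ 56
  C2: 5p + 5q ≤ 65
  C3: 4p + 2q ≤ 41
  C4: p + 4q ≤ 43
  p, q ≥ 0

Feasible with a bounded optimal solution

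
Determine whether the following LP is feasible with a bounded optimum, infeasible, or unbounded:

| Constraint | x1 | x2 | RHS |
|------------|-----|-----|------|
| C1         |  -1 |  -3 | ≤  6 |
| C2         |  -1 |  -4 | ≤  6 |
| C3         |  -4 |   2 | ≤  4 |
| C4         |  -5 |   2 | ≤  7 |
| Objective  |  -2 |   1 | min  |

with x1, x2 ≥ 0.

Unbounded (objective can decrease without bound)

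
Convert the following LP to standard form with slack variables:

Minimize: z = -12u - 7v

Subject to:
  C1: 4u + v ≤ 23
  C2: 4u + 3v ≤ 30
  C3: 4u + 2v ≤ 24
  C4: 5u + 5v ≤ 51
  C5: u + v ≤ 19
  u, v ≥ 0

min z = -12u - 7v

s.t.
  4u + v + s1 = 23
  4u + 3v + s2 = 30
  4u + 2v + s3 = 24
  5u + 5v + s4 = 51
  u + v + s5 = 19
  u, v, s1, s2, s3, s4, s5 ≥ 0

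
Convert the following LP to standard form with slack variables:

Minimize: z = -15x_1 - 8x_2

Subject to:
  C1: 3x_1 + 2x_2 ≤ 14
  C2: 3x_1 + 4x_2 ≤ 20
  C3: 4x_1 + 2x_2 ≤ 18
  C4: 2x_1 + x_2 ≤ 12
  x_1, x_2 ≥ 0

min z = -15x_1 - 8x_2

s.t.
  3x_1 + 2x_2 + s1 = 14
  3x_1 + 4x_2 + s2 = 20
  4x_1 + 2x_2 + s3 = 18
  2x_1 + x_2 + s4 = 12
  x_1, x_2, s1, s2, s3, s4 ≥ 0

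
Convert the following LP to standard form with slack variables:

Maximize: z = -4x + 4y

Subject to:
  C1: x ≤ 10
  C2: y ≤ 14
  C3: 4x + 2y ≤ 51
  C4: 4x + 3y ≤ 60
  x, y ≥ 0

max z = -4x + 4y

s.t.
  x + s1 = 10
  y + s2 = 14
  4x + 2y + s3 = 51
  4x + 3y + s4 = 60
  x, y, s1, s2, s3, s4 ≥ 0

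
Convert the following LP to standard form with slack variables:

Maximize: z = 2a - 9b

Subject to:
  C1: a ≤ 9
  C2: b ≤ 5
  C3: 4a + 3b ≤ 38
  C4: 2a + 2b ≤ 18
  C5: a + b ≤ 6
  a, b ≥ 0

max z = 2a - 9b

s.t.
  a + s1 = 9
  b + s2 = 5
  4a + 3b + s3 = 38
  2a + 2b + s4 = 18
  a + b + s5 = 6
  a, b, s1, s2, s3, s4, s5 ≥ 0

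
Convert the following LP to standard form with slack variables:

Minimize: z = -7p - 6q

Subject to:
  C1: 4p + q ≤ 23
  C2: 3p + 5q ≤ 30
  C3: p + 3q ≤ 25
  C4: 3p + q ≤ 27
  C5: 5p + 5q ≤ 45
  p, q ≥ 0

min z = -7p - 6q

s.t.
  4p + q + s1 = 23
  3p + 5q + s2 = 30
  p + 3q + s3 = 25
  3p + q + s4 = 27
  5p + 5q + s5 = 45
  p, q, s1, s2, s3, s4, s5 ≥ 0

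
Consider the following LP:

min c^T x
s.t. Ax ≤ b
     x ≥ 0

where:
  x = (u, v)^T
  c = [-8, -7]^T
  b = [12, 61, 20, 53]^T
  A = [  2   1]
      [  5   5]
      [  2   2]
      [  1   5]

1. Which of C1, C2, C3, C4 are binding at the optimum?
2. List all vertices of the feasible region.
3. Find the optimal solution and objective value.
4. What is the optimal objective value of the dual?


1. C1, C3
2. (0, 0), (6, 0), (2, 8), (0, 10)
3. u = 2, v = 8, z = -72
4. -72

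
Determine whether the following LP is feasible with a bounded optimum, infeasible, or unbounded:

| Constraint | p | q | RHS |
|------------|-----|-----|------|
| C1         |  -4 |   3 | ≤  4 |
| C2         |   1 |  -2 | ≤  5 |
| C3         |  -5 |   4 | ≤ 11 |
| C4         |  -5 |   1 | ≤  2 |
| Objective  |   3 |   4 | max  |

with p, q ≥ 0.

Unbounded (objective can increase without bound)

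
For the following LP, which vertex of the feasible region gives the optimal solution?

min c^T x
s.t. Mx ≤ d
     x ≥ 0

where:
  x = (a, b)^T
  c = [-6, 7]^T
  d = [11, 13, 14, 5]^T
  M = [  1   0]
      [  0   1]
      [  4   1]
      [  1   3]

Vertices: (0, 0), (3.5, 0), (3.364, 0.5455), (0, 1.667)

Evaluate the objective at each vertex of the feasible region:
  z(0, 0) = 0
  z(3.5, 0) = -21  ←
  z(3.364, 0.5455) = -16.36
  z(0, 1.667) = 11.67
The minimum is at a = 3.5, b = 0.

(3.5, 0)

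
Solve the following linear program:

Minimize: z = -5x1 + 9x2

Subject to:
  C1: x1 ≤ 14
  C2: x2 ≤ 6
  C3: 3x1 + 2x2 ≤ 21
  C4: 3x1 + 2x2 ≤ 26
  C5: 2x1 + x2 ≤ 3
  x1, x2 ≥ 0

Evaluate the objective at each vertex of the feasible region:
  z(0, 0) = 0
  z(1.5, 0) = -7.5  ←
  z(0, 3) = 27
The minimum is at x1 = 1.5, x2 = 0.

x1 = 1.5, x2 = 0, z = -7.5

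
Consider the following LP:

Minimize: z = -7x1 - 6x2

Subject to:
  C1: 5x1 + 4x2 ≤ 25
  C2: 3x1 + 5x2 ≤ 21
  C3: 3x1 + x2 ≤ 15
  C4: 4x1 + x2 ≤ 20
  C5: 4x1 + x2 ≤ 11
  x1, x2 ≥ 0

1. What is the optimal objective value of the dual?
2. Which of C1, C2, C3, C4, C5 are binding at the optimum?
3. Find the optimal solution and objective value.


1. -32
2. C2, C5
3. x1 = 2, x2 = 3, z = -32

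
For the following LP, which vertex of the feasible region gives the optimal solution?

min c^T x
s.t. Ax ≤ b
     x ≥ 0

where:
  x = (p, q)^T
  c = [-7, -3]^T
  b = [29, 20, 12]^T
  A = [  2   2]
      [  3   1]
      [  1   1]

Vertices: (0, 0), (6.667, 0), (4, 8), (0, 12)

Evaluate the objective at each vertex of the feasible region:
  z(0, 0) = 0
  z(6.667, 0) = -46.67
  z(4, 8) = -52  ←
  z(0, 12) = -36
The minimum is at p = 4, q = 8.

(4, 8)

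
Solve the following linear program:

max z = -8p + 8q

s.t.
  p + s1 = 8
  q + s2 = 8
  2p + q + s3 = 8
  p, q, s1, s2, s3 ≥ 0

Evaluate the objective at each vertex of the feasible region:
  z(0, 0) = 0
  z(4, 0) = -32
  z(0, 8) = 64  ←
The maximum is at p = 0, q = 8.

p = 0, q = 8, z = 64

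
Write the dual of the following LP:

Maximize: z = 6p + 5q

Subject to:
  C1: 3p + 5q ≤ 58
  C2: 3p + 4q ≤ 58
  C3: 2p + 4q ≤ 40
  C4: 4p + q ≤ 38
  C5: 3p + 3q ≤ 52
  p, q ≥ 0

Primal max cᵀx s.t. Ax ≤ b, x ≥ 0  →  Dual min bᵀy s.t. Aᵀy ≥ c, y ≥ 0.

Minimize: z = 58y1 + 58y2 + 40y3 + 38y4 + 52y5

Subject to:
  3y1 + 3y2 + 2y3 + 4y4 + 3y5 ≥ 6
  5y1 + 4y2 + 4y3 + y4 + 3y5 ≥ 5
  y1, y2, y3, y4, y5 ≥ 0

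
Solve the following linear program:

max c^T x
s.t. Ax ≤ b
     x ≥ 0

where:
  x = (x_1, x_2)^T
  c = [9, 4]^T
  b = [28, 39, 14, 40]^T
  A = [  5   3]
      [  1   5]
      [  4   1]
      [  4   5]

Evaluate the objective at each vertex of the feasible region:
  z(0, 0) = 0
  z(3.5, 0) = 31.5
  z(2, 6) = 42  ←
  z(1.538, 6.769) = 40.92
  z(0.3333, 7.733) = 33.93
  z(0, 7.8) = 31.2
The maximum is at x_1 = 2, x_2 = 6.

x_1 = 2, x_2 = 6, z = 42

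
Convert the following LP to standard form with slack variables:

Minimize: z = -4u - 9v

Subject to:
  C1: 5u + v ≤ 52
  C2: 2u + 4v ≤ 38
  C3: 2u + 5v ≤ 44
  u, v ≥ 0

min z = -4u - 9v

s.t.
  5u + v + s1 = 52
  2u + 4v + s2 = 38
  2u + 5v + s3 = 44
  u, v, s1, s2, s3 ≥ 0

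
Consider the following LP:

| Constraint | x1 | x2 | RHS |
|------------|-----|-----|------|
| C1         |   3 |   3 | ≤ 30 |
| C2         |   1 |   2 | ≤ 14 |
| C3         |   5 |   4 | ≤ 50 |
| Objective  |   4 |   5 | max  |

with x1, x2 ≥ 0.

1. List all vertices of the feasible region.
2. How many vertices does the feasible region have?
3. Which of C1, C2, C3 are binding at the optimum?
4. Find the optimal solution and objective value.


1. (0, 0), (10, 0), (6, 4), (0, 7)
2. 4
3. C1, C2
4. x1 = 6, x2 = 4, z = 44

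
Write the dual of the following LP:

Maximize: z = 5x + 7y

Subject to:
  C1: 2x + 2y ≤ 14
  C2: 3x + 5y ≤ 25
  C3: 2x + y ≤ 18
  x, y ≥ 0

Primal max cᵀx s.t. Ax ≤ b, x ≥ 0  →  Dual min bᵀy s.t. Aᵀy ≥ c, y ≥ 0.

Minimize: z = 14y1 + 25y2 + 18y3

Subject to:
  2y1 + 3y2 + 2y3 ≥ 5
  2y1 + 5y2 + y3 ≥ 7
  y1, y2, y3 ≥ 0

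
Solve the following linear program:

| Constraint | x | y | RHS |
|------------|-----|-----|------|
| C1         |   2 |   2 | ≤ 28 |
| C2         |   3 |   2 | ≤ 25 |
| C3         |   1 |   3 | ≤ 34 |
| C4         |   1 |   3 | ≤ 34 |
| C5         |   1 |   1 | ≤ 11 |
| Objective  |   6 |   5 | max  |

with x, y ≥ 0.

Evaluate the objective at each vertex of the feasible region:
  z(0, 0) = 0
  z(8.333, 0) = 50
  z(3, 8) = 58  ←
  z(0, 11) = 55
The maximum is at x = 3, y = 8.

x = 3, y = 8, z = 58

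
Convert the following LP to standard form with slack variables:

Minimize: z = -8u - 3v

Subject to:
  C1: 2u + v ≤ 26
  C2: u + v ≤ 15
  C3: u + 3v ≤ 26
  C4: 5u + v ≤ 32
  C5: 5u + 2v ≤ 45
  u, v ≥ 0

min z = -8u - 3v

s.t.
  2u + v + s1 = 26
  u + v + s2 = 15
  u + 3v + s3 = 26
  5u + v + s4 = 32
  5u + 2v + s5 = 45
  u, v, s1, s2, s3, s4, s5 ≥ 0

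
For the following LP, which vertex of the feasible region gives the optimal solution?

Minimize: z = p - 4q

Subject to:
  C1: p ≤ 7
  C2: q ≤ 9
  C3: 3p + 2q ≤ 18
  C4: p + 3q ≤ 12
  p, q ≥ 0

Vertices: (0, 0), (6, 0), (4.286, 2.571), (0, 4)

Evaluate the objective at each vertex of the feasible region:
  z(0, 0) = 0
  z(6, 0) = 6
  z(4.286, 2.571) = -6
  z(0, 4) = -16  ←
The minimum is at p = 0, q = 4.

(0, 4)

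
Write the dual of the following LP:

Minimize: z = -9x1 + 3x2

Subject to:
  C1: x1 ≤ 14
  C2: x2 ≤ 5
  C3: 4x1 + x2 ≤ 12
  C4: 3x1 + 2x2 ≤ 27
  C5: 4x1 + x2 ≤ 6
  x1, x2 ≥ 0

Primal min cᵀx s.t. Ax ≤ b, x ≥ 0  →  Dual max −bᵀy s.t. Aᵀy ≥ −c, y ≥ 0.

Maximize: z = -14y1 - 5y2 - 12y3 - 27y4 - 6y5

Subject to:
  y1 + 4y3 + 3y4 + 4y5 ≥ 9
  y2 + y3 + 2y4 + y5 ≥ -3
  y1, y2, y3, y4, y5 ≥ 0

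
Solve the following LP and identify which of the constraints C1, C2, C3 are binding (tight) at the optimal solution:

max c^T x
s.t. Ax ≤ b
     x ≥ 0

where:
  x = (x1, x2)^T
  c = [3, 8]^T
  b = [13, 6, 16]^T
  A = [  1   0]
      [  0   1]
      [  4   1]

At x1 = 2.5, x2 = 6, compute slack b - a·x for each constraint:
  C1: 13 − 2.5 = 10.5  (slack)
  C2: 6 − 6 = 0  (binding)
  C3: 16 − 16 = 0  (binding)

Optimal: x1 = 2.5, x2 = 6
Binding: C2, C3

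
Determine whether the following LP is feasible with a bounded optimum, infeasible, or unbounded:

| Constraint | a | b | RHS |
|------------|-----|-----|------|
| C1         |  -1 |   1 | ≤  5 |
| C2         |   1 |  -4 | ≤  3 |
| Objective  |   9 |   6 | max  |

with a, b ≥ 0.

Unbounded (objective can increase without bound)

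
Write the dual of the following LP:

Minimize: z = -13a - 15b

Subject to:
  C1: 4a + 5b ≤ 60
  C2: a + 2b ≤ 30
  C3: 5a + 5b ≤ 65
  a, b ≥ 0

Primal min cᵀx s.t. Ax ≤ b, x ≥ 0  →  Dual max −bᵀy s.t. Aᵀy ≥ −c, y ≥ 0.

Maximize: z = -60y1 - 30y2 - 65y3

Subject to:
  4y1 + y2 + 5y3 ≥ 13
  5y1 + 2y2 + 5y3 ≥ 15
  y1, y2, y3 ≥ 0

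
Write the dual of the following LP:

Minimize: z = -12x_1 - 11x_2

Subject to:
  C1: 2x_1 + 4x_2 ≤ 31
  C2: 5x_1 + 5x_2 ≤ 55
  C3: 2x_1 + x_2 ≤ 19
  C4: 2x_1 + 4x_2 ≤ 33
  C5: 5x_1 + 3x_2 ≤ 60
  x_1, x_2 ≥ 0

Primal min cᵀx s.t. Ax ≤ b, x ≥ 0  →  Dual max −bᵀy s.t. Aᵀy ≥ −c, y ≥ 0.

Maximize: z = -31y1 - 55y2 - 19y3 - 33y4 - 60y5

Subject to:
  2y1 + 5y2 + 2y3 + 2y4 + 5y5 ≥ 12
  4y1 + 5y2 + y3 + 4y4 + 3y5 ≥ 11
  y1, y2, y3, y4, y5 ≥ 0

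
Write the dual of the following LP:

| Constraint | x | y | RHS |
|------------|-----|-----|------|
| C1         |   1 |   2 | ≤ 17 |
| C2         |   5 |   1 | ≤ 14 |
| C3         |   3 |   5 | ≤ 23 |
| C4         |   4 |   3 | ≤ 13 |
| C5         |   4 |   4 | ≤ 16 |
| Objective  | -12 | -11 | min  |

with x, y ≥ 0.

Primal min cᵀx s.t. Ax ≤ b, x ≥ 0  →  Dual max −bᵀy s.t. Aᵀy ≥ −c, y ≥ 0.

Maximize: z = -17y1 - 14y2 - 23y3 - 13y4 - 16y5

Subject to:
  y1 + 5y2 + 3y3 + 4y4 + 4y5 ≥ 12
  2y1 + y2 + 5y3 + 3y4 + 4y5 ≥ 11
  y1, y2, y3, y4, y5 ≥ 0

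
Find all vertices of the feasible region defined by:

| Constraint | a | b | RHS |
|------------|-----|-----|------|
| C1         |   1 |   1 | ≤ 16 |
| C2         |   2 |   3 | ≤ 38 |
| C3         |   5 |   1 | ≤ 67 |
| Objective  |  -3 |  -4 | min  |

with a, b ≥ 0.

(0, 0), (13.4, 0), (12.75, 3.25), (10, 6), (0, 12.67)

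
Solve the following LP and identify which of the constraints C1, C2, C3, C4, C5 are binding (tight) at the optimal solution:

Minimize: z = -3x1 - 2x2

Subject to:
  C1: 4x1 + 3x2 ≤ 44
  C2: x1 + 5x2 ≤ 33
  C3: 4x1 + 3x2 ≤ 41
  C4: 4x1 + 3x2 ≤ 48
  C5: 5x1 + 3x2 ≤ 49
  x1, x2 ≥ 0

At x1 = 8, x2 = 3, compute slack b - a·x for each constraint:
  C1: 44 − 41 = 3  (slack)
  C2: 33 − 23 = 10  (slack)
  C3: 41 − 41 = 0  (binding)
  C4: 48 − 41 = 7  (slack)
  C5: 49 − 49 = 0  (binding)

Optimal: x1 = 8, x2 = 3
Binding: C3, C5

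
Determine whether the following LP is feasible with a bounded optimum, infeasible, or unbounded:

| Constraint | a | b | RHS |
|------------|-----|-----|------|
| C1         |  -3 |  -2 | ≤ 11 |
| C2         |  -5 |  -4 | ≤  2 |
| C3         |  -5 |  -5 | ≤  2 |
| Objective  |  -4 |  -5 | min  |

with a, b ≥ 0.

Unbounded (objective can decrease without bound)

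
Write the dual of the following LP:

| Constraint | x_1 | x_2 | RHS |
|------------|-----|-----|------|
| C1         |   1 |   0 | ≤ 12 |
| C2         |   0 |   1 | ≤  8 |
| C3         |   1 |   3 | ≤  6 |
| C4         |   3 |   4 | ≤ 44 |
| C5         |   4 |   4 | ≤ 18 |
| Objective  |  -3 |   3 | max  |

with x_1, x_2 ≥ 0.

Primal max cᵀx s.t. Ax ≤ b, x ≥ 0  →  Dual min bᵀy s.t. Aᵀy ≥ c, y ≥ 0.

Minimize: z = 12y1 + 8y2 + 6y3 + 44y4 + 18y5

Subject to:
  y1 + y3 + 3y4 + 4y5 ≥ -3
  y2 + 3y3 + 4y4 + 4y5 ≥ 3
  y1, y2, y3, y4, y5 ≥ 0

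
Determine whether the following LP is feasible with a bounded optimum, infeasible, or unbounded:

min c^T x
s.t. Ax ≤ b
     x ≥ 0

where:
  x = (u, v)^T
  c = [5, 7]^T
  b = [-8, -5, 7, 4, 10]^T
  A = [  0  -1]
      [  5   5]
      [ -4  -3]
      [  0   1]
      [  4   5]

Infeasible (no feasible solution exists)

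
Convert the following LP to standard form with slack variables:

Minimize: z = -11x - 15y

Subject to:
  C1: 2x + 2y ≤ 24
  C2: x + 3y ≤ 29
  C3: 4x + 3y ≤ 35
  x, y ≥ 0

min z = -11x - 15y

s.t.
  2x + 2y + s1 = 24
  x + 3y + s2 = 29
  4x + 3y + s3 = 35
  x, y, s1, s2, s3 ≥ 0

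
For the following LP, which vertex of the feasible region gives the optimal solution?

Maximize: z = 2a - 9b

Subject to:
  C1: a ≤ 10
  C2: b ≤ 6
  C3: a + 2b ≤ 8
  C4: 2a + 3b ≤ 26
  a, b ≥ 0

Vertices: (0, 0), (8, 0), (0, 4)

Evaluate the objective at each vertex of the feasible region:
  z(0, 0) = 0
  z(8, 0) = 16  ←
  z(0, 4) = -36
The maximum is at a = 8, b = 0.

(8, 0)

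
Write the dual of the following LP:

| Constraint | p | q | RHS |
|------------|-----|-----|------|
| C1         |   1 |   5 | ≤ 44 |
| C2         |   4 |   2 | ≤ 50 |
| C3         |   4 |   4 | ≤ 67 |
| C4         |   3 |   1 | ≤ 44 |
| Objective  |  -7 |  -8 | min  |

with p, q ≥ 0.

Primal min cᵀx s.t. Ax ≤ b, x ≥ 0  →  Dual max −bᵀy s.t. Aᵀy ≥ −c, y ≥ 0.

Maximize: z = -44y1 - 50y2 - 67y3 - 44y4

Subject to:
  y1 + 4y2 + 4y3 + 3y4 ≥ 7
  5y1 + 2y2 + 4y3 + y4 ≥ 8
  y1, y2, y3, y4 ≥ 0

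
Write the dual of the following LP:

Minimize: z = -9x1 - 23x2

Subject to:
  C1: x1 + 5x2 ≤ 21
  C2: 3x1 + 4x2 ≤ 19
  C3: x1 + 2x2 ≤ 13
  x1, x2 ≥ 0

Primal min cᵀx s.t. Ax ≤ b, x ≥ 0  →  Dual max −bᵀy s.t. Aᵀy ≥ −c, y ≥ 0.

Maximize: z = -21y1 - 19y2 - 13y3

Subject to:
  y1 + 3y2 + y3 ≥ 9
  5y1 + 4y2 + 2y3 ≥ 23
  y1, y2, y3 ≥ 0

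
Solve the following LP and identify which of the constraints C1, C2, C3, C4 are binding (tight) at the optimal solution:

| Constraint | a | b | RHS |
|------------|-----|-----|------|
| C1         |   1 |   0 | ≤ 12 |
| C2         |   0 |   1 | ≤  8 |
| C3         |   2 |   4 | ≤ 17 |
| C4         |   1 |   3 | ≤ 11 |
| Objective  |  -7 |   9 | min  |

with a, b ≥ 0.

At a = 8.5, b = 0, compute slack b - a·x for each constraint:
  C1: 12 − 8.5 = 3.5  (slack)
  C2: 8 − 0 = 8  (slack)
  C3: 17 − 17 = 0  (binding)
  C4: 11 − 8.5 = 2.5  (slack)

Optimal: a = 8.5, b = 0
Binding: C3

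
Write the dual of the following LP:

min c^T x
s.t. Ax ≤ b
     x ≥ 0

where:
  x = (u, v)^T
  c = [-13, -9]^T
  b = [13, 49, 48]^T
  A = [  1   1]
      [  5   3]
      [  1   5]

Primal min cᵀx s.t. Ax ≤ b, x ≥ 0  →  Dual max −bᵀy s.t. Aᵀy ≥ −c, y ≥ 0.

Maximize: z = -13y1 - 49y2 - 48y3

Subject to:
  y1 + 5y2 + y3 ≥ 13
  y1 + 3y2 + 5y3 ≥ 9
  y1, y2, y3 ≥ 0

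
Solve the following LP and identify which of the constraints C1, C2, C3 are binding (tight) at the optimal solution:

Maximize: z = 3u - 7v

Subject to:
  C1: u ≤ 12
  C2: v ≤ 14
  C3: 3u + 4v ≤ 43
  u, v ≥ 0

At u = 12, v = 0, compute slack b - a·x for each constraint:
  C1: 12 − 12 = 0  (binding)
  C2: 14 − 0 = 14  (slack)
  C3: 43 − 36 = 7  (slack)

Optimal: u = 12, v = 0
Binding: C1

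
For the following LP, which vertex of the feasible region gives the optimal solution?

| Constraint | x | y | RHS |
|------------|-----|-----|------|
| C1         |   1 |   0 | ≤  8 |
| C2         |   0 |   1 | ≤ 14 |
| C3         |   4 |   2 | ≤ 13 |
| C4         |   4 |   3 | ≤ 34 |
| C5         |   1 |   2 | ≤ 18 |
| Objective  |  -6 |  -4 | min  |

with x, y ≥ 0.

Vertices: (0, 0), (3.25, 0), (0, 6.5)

Evaluate the objective at each vertex of the feasible region:
  z(0, 0) = 0
  z(3.25, 0) = -19.5
  z(0, 6.5) = -26  ←
The minimum is at x = 0, y = 6.5.

(0, 6.5)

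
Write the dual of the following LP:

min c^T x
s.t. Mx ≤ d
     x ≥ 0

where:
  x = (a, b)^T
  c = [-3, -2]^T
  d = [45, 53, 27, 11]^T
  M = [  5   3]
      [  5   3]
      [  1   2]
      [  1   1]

Primal min cᵀx s.t. Ax ≤ b, x ≥ 0  →  Dual max −bᵀy s.t. Aᵀy ≥ −c, y ≥ 0.

Maximize: z = -45y1 - 53y2 - 27y3 - 11y4

Subject to:
  5y1 + 5y2 + y3 + y4 ≥ 3
  3y1 + 3y2 + 2y3 + y4 ≥ 2
  y1, y2, y3, y4 ≥ 0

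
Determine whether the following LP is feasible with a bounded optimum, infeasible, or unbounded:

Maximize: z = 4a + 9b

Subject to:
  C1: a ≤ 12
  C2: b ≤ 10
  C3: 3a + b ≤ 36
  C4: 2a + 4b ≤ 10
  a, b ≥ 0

Feasible with a bounded optimal solution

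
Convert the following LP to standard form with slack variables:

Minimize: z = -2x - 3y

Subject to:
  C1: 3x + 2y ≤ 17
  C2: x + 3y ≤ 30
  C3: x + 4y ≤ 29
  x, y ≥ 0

min z = -2x - 3y

s.t.
  3x + 2y + s1 = 17
  x + 3y + s2 = 30
  x + 4y + s3 = 29
  x, y, s1, s2, s3 ≥ 0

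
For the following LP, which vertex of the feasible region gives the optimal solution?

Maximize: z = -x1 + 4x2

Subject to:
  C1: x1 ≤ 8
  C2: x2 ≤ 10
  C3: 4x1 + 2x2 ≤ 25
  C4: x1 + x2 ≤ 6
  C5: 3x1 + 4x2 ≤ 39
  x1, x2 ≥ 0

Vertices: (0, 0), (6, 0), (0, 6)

Evaluate the objective at each vertex of the feasible region:
  z(0, 0) = 0
  z(6, 0) = -6
  z(0, 6) = 24  ←
The maximum is at x1 = 0, x2 = 6.

(0, 6)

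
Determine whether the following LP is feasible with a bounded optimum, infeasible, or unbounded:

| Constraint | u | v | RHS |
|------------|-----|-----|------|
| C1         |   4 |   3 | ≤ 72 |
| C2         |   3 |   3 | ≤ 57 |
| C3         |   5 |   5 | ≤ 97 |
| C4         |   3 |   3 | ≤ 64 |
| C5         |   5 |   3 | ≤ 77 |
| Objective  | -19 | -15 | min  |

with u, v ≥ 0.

Feasible with a bounded optimal solution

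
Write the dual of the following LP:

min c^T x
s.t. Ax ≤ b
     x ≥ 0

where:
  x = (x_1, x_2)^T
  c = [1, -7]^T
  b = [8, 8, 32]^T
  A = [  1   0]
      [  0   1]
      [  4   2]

Primal min cᵀx s.t. Ax ≤ b, x ≥ 0  →  Dual max −bᵀy s.t. Aᵀy ≥ −c, y ≥ 0.

Maximize: z = -8y1 - 8y2 - 32y3

Subject to:
  y1 + 4y3 ≥ -1
  y2 + 2y3 ≥ 7
  y1, y2, y3 ≥ 0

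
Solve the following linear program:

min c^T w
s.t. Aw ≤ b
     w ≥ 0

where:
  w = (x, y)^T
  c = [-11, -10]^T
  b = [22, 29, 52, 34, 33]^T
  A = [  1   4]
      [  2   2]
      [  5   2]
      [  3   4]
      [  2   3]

Evaluate the objective at each vertex of the feasible region:
  z(0, 0) = 0
  z(10.4, 0) = -114.4
  z(10, 1) = -120  ←
  z(6, 4) = -106
  z(0, 5.5) = -55
The minimum is at x = 10, y = 1.

x = 10, y = 1, z = -120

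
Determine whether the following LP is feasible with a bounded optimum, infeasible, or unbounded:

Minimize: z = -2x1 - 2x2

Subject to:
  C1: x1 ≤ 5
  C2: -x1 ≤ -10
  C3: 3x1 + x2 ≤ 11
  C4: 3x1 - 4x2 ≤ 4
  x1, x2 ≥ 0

Infeasible (no feasible solution exists)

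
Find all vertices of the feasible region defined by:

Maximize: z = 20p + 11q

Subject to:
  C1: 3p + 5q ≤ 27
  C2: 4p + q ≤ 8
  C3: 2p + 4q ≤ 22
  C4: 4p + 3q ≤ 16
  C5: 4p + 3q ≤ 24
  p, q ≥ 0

(0, 0), (2, 0), (1, 4), (0, 5.333)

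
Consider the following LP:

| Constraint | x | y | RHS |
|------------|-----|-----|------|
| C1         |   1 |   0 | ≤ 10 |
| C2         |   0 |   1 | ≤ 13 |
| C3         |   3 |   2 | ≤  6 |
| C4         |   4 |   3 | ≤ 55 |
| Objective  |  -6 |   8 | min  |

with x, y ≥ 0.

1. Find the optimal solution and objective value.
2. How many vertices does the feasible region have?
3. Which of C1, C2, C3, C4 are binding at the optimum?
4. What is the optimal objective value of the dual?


1. x = 2, y = 0, z = -12
2. 3
3. C3
4. -12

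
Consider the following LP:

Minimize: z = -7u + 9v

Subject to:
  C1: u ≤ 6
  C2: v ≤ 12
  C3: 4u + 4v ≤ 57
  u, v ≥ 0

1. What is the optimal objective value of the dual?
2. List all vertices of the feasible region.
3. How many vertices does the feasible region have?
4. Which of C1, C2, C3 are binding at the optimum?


1. -42
2. (0, 0), (6, 0), (6, 8.25), (2.25, 12), (0, 12)
3. 5
4. C1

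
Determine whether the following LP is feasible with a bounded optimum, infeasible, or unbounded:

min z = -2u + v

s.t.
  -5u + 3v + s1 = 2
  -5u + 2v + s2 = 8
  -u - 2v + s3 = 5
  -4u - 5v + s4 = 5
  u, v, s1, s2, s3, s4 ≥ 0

Unbounded (objective can decrease without bound)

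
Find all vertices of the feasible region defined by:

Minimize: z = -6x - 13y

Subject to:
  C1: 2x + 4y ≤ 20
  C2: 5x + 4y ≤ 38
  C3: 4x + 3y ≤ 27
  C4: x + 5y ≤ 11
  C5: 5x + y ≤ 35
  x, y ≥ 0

(0, 0), (6.75, 0), (6, 1), (0, 2.2)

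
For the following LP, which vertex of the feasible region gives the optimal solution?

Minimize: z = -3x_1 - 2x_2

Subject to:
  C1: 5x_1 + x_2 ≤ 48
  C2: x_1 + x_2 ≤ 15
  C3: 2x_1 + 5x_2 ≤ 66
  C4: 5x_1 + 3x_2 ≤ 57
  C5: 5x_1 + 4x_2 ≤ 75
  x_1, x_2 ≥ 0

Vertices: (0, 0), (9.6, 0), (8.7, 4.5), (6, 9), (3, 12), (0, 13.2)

Evaluate the objective at each vertex of the feasible region:
  z(0, 0) = 0
  z(9.6, 0) = -28.8
  z(8.7, 4.5) = -35.1
  z(6, 9) = -36  ←
  z(3, 12) = -33
  z(0, 13.2) = -26.4
The minimum is at x_1 = 6, x_2 = 9.

(6, 9)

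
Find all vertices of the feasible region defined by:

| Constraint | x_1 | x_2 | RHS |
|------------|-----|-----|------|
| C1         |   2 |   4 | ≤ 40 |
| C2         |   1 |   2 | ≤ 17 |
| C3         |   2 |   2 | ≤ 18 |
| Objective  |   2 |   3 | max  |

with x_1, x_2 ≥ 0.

(0, 0), (9, 0), (1, 8), (0, 8.5)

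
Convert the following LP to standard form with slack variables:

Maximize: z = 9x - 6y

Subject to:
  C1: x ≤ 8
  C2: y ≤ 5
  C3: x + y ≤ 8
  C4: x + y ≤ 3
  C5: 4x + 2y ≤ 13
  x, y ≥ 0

max z = 9x - 6y

s.t.
  x + s1 = 8
  y + s2 = 5
  x + y + s3 = 8
  x + y + s4 = 3
  4x + 2y + s5 = 13
  x, y, s1, s2, s3, s4, s5 ≥ 0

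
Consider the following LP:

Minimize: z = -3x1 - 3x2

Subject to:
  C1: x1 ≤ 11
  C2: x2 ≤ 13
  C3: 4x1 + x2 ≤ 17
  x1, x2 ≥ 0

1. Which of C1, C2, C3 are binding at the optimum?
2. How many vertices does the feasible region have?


1. C2, C3
2. 4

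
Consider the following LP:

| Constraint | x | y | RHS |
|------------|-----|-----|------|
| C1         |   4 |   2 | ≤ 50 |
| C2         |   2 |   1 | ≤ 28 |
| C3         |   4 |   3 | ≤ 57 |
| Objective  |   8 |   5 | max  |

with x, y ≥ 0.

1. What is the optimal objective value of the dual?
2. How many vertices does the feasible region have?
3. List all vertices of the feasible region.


1. 107
2. 4
3. (0, 0), (12.5, 0), (9, 7), (0, 19)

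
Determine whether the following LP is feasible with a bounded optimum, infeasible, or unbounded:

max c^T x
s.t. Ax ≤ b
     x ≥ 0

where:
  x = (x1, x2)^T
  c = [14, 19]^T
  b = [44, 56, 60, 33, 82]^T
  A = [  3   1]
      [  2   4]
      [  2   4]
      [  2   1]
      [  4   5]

Feasible with a bounded optimal solution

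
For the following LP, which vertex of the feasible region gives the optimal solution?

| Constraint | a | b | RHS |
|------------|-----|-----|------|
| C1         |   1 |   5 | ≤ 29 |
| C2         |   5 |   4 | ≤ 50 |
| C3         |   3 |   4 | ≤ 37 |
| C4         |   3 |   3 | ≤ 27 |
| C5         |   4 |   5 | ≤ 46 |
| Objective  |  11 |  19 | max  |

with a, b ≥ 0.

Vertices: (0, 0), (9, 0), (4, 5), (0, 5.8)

Evaluate the objective at each vertex of the feasible region:
  z(0, 0) = 0
  z(9, 0) = 99
  z(4, 5) = 139  ←
  z(0, 5.8) = 110.2
The maximum is at a = 4, b = 5.

(4, 5)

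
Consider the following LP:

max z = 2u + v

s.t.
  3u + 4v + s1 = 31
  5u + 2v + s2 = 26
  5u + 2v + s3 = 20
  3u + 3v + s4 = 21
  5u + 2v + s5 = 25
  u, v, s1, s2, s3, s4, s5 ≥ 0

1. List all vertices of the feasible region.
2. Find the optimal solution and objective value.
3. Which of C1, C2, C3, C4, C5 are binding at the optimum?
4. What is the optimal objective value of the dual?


1. (0, 0), (4, 0), (2, 5), (0, 7)
2. u = 2, v = 5, z = 9
3. C3, C4
4. 9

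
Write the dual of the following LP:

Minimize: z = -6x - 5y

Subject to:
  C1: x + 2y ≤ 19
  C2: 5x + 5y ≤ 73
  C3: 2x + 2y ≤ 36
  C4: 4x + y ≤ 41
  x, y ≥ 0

Primal min cᵀx s.t. Ax ≤ b, x ≥ 0  →  Dual max −bᵀy s.t. Aᵀy ≥ −c, y ≥ 0.

Maximize: z = -19y1 - 73y2 - 36y3 - 41y4

Subject to:
  y1 + 5y2 + 2y3 + 4y4 ≥ 6
  2y1 + 5y2 + 2y3 + y4 ≥ 5
  y1, y2, y3, y4 ≥ 0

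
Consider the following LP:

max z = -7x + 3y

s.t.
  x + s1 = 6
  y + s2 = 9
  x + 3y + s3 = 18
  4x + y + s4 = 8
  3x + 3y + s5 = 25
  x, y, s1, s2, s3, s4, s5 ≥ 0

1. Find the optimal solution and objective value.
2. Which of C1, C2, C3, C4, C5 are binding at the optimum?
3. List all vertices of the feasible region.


1. x = 0, y = 6, z = 18
2. C3
3. (0, 0), (2, 0), (0.5455, 5.818), (0, 6)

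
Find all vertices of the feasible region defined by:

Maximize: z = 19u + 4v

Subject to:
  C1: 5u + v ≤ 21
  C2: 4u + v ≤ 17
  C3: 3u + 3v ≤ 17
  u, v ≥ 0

(0, 0), (4.2, 0), (4, 1), (3.778, 1.889), (0, 5.667)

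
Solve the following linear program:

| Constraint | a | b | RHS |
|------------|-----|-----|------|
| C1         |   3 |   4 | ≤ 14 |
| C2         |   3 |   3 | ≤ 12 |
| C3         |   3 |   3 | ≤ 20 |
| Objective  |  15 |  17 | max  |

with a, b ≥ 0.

Evaluate the objective at each vertex of the feasible region:
  z(0, 0) = 0
  z(4, 0) = 60
  z(2, 2) = 64  ←
  z(0, 3.5) = 59.5
The maximum is at a = 2, b = 2.

a = 2, b = 2, z = 64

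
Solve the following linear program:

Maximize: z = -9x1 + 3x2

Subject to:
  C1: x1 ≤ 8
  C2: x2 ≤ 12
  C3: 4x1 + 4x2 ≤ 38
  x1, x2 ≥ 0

Evaluate the objective at each vertex of the feasible region:
  z(0, 0) = 0
  z(8, 0) = -72
  z(8, 1.5) = -67.5
  z(0, 9.5) = 28.5  ←
The maximum is at x1 = 0, x2 = 9.5.

x1 = 0, x2 = 9.5, z = 28.5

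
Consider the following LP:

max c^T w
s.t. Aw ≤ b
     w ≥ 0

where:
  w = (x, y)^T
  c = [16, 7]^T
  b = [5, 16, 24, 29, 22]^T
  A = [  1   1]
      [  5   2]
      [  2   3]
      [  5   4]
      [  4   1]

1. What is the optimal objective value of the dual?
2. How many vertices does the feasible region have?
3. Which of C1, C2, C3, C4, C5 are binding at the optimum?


1. 53
2. 4
3. C1, C2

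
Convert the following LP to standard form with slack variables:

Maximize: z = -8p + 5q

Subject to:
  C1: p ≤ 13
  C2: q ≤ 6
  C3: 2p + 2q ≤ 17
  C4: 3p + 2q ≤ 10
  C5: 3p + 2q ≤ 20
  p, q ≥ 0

max z = -8p + 5q

s.t.
  p + s1 = 13
  q + s2 = 6
  2p + 2q + s3 = 17
  3p + 2q + s4 = 10
  3p + 2q + s5 = 20
  p, q, s1, s2, s3, s4, s5 ≥ 0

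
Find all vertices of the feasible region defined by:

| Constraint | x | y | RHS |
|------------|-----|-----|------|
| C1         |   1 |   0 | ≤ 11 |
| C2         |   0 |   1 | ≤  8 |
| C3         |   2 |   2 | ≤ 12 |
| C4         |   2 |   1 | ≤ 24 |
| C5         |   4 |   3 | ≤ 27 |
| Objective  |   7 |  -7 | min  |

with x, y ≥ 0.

(0, 0), (6, 0), (0, 6)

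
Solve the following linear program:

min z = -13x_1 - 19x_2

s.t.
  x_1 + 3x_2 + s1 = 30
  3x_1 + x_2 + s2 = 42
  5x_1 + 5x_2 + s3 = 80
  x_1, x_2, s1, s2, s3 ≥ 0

Evaluate the objective at each vertex of the feasible region:
  z(0, 0) = 0
  z(14, 0) = -182
  z(13, 3) = -226
  z(9, 7) = -250  ←
  z(0, 10) = -190
The minimum is at x_1 = 9, x_2 = 7.

x_1 = 9, x_2 = 7, z = -250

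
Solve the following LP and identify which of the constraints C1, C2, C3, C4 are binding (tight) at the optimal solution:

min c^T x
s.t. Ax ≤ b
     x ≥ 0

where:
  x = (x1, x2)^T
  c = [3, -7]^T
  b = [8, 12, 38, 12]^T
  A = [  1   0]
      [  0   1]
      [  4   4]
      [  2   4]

At x1 = 0, x2 = 3, compute slack b - a·x for each constraint:
  C1: 8 − 0 = 8  (slack)
  C2: 12 − 3 = 9  (slack)
  C3: 38 − 12 = 26  (slack)
  C4: 12 − 12 = 0  (binding)

Optimal: x1 = 0, x2 = 3
Binding: C4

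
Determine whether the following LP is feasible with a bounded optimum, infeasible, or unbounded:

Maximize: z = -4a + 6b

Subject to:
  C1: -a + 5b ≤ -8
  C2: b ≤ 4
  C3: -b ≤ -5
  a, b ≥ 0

Infeasible (no feasible solution exists)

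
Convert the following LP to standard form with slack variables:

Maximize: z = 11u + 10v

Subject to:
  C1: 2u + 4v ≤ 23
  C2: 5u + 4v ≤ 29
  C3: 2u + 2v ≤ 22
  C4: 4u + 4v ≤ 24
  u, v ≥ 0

max z = 11u + 10v

s.t.
  2u + 4v + s1 = 23
  5u + 4v + s2 = 29
  2u + 2v + s3 = 22
  4u + 4v + s4 = 24
  u, v, s1, s2, s3, s4 ≥ 0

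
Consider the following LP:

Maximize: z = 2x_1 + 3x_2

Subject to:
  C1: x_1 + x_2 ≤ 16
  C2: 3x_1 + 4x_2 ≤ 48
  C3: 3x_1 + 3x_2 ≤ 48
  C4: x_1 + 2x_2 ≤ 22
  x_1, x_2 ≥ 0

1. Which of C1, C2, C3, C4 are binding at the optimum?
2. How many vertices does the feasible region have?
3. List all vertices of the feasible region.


1. C2, C4
2. 4
3. (0, 0), (16, 0), (4, 9), (0, 11)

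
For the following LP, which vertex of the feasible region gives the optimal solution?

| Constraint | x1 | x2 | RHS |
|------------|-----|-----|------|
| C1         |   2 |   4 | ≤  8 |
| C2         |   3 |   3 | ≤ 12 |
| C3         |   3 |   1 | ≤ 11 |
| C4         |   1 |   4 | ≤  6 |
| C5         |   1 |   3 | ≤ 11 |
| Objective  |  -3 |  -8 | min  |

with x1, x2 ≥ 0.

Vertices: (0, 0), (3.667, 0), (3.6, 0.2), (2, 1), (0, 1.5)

Evaluate the objective at each vertex of the feasible region:
  z(0, 0) = 0
  z(3.667, 0) = -11
  z(3.6, 0.2) = -12.4
  z(2, 1) = -14  ←
  z(0, 1.5) = -12
The minimum is at x1 = 2, x2 = 1.

(2, 1)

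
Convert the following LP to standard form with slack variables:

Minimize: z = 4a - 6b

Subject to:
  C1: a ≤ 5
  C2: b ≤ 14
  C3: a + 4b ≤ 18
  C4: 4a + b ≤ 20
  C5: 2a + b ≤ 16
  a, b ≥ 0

min z = 4a - 6b

s.t.
  a + s1 = 5
  b + s2 = 14
  a + 4b + s3 = 18
  4a + b + s4 = 20
  2a + b + s5 = 16
  a, b, s1, s2, s3, s4, s5 ≥ 0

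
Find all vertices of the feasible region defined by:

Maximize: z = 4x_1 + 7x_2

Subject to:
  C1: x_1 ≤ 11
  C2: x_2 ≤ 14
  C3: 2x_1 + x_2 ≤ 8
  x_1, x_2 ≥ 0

(0, 0), (4, 0), (0, 8)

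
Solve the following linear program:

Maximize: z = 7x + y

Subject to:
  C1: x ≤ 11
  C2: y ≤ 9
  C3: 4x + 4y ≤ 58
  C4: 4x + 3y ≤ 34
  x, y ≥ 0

Evaluate the objective at each vertex of the feasible region:
  z(0, 0) = 0
  z(8.5, 0) = 59.5  ←
  z(1.75, 9) = 21.25
  z(0, 9) = 9
The maximum is at x = 8.5, y = 0.

x = 8.5, y = 0, z = 59.5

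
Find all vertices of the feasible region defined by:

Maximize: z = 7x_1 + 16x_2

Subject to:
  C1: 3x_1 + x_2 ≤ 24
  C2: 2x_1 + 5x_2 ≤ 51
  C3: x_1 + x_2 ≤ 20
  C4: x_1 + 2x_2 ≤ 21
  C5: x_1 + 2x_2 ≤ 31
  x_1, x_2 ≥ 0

(0, 0), (8, 0), (5.4, 7.8), (3, 9), (0, 10.2)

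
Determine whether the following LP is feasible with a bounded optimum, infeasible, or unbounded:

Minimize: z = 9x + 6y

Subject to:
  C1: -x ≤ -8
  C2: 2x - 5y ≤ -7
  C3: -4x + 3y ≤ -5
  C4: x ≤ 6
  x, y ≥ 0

Infeasible (no feasible solution exists)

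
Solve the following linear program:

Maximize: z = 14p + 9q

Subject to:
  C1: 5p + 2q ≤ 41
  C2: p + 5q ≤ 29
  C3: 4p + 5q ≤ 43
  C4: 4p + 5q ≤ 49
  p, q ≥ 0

Evaluate the objective at each vertex of the feasible region:
  z(0, 0) = 0
  z(8.2, 0) = 114.8
  z(7, 3) = 125  ←
  z(4.667, 4.867) = 109.1
  z(0, 5.8) = 52.2
The maximum is at p = 7, q = 3.

p = 7, q = 3, z = 125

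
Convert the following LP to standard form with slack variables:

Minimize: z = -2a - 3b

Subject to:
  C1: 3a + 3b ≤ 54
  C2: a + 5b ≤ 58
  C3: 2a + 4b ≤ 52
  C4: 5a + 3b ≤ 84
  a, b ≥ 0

min z = -2a - 3b

s.t.
  3a + 3b + s1 = 54
  a + 5b + s2 = 58
  2a + 4b + s3 = 52
  5a + 3b + s4 = 84
  a, b, s1, s2, s3, s4 ≥ 0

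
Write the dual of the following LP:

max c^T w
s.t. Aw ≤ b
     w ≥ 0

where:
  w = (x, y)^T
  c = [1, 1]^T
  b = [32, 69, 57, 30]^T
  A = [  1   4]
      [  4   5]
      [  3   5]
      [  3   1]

Primal max cᵀx s.t. Ax ≤ b, x ≥ 0  →  Dual min bᵀy s.t. Aᵀy ≥ c, y ≥ 0.

Minimize: z = 32y1 + 69y2 + 57y3 + 30y4

Subject to:
  y1 + 4y2 + 3y3 + 3y4 ≥ 1
  4y1 + 5y2 + 5y3 + y4 ≥ 1
  y1, y2, y3, y4 ≥ 0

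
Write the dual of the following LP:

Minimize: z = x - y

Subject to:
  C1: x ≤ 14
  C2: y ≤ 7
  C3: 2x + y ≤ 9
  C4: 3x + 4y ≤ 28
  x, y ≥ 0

Primal min cᵀx s.t. Ax ≤ b, x ≥ 0  →  Dual max −bᵀy s.t. Aᵀy ≥ −c, y ≥ 0.

Maximize: z = -14y1 - 7y2 - 9y3 - 28y4

Subject to:
  y1 + 2y3 + 3y4 ≥ -1
  y2 + y3 + 4y4 ≥ 1
  y1, y2, y3, y4 ≥ 0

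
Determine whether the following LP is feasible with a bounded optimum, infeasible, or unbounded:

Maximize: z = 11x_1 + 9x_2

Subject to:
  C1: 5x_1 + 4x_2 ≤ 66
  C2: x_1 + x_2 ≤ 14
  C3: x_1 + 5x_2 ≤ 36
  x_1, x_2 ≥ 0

Feasible with a bounded optimal solution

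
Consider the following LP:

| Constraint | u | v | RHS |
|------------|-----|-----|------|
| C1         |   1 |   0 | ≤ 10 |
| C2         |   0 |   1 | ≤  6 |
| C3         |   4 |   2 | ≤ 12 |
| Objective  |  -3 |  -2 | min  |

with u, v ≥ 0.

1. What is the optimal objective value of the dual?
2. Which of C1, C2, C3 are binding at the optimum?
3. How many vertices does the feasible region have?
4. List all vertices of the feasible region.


1. -12
2. C2, C3
3. 3
4. (0, 0), (3, 0), (0, 6)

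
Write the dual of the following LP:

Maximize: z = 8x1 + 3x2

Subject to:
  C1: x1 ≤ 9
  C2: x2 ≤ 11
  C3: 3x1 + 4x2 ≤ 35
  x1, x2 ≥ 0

Primal max cᵀx s.t. Ax ≤ b, x ≥ 0  →  Dual min bᵀy s.t. Aᵀy ≥ c, y ≥ 0.

Minimize: z = 9y1 + 11y2 + 35y3

Subject to:
  y1 + 3y3 ≥ 8
  y2 + 4y3 ≥ 3
  y1, y2, y3 ≥ 0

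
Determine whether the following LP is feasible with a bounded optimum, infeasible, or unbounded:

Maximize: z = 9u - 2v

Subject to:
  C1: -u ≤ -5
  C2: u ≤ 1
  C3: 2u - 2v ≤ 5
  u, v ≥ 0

Infeasible (no feasible solution exists)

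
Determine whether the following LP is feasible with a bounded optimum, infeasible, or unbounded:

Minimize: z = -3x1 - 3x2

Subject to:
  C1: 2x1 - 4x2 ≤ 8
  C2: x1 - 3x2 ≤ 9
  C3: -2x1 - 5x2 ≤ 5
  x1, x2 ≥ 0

Unbounded (objective can decrease without bound)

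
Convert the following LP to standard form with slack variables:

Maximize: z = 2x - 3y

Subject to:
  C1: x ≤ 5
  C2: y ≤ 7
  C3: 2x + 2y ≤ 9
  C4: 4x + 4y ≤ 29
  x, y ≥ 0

max z = 2x - 3y

s.t.
  x + s1 = 5
  y + s2 = 7
  2x + 2y + s3 = 9
  4x + 4y + s4 = 29
  x, y, s1, s2, s3, s4 ≥ 0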